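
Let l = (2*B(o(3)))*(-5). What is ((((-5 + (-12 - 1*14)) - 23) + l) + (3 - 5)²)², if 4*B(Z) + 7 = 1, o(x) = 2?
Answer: 1225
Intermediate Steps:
B(Z) = -3/2 (B(Z) = -7/4 + (¼)*1 = -7/4 + ¼ = -3/2)
l = 15 (l = (2*(-3/2))*(-5) = -3*(-5) = 15)
((((-5 + (-12 - 1*14)) - 23) + l) + (3 - 5)²)² = ((((-5 + (-12 - 1*14)) - 23) + 15) + (3 - 5)²)² = ((((-5 + (-12 - 14)) - 23) + 15) + (-2)²)² = ((((-5 - 26) - 23) + 15) + 4)² = (((-31 - 23) + 15) + 4)² = ((-54 + 15) + 4)² = (-39 + 4)² = (-35)² = 1225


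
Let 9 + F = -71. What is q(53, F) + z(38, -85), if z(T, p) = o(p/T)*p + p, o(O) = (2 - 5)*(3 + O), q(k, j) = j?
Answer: 1125/38 ≈ 29.605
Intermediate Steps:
F = -80 (F = -9 - 71 = -80)
o(O) = -9 - 3*O (o(O) = -3*(3 + O) = -9 - 3*O)
z(T, p) = p + p*(-9 - 3*p/T) (z(T, p) = (-9 - 3*p/T)*p + p = p*(-9 - 3*p/T) + p = p + p*(-9 - 3*p/T))
q(53, F) + z(38, -85) = -80 - 1*(-85)*(3*(-85) + 8*38)/38 = -80 - 1*(-85)*1/38*(-255 + 304) = -80 - 1*(-85)*1/38*49 = -80 + 4165/38 = 1125/38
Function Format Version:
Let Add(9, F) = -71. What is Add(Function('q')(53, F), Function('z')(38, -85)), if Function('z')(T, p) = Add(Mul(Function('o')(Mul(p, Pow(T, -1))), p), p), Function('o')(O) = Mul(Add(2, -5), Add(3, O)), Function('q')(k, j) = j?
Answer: Rational(1125, 38) ≈ 29.605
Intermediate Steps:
F = -80 (F = Add(-9, -71) = -80)
Function('o')(O) = Add(-9, Mul(-3, O)) (Function('o')(O) = Mul(-3, Add(3, O)) = Add(-9, Mul(-3, O)))
Function('z')(T, p) = Add(p, Mul(p, Add(-9, Mul(-3, p, Pow(T, -1))))) (Function('z')(T, p) = Add(Mul(Add(-9, Mul(-3, Mul(p, Pow(T, -1)))), p), p) = Add(Mul(Add(-9, Mul(-3, p, Pow(T, -1))), p), p) = Add(Mul(p, Add(-9, Mul(-3, p, Pow(T, -1)))), p) = Add(p, Mul(p, Add(-9, Mul(-3, p, Pow(T, -1))))))
Add(Function('q')(53, F), Function('z')(38, -85)) = Add(-80, Mul(-1, -85, Pow(38, -1), Add(Mul(3, -85), Mul(8, 38)))) = Add(-80, Mul(-1, -85, Rational(1, 38), Add(-255, 304))) = Add(-80, Mul(-1, -85, Rational(1, 38), 49)) = Add(-80, Rational(4165, 38)) = Rational(1125, 38)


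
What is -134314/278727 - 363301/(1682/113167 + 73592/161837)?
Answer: -618190421783815759135/799054163905482 ≈ -7.7365e+5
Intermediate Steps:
-134314/278727 - 363301/(1682/113167 + 73592/161837) = -134314/278727 - 363301/8600395698/18314607779 = -134314/278727 - 363301*18314607779/8600395698 = -134314/278727 - 6653715320718479/8600395698 = -618190421783815759135/799054163905482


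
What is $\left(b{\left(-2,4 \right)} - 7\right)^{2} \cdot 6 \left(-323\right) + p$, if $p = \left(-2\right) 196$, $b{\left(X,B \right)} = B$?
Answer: $-17834$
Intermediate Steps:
$p = -392$
$\left(b{\left(-2,4 \right)} - 7\right)^{2} \cdot 6 \left(-323\right) + p = \left(4 - 7\right)^{2} \cdot 6 \left(-323\right) - 392 = \left(-3\right)^{2} \cdot 6 \left(-323\right) - 392 = 9 \cdot 6 \left(-323\right) - 392 = 54 \left(-323\right) - 392 = -17442 - 392 = -17834$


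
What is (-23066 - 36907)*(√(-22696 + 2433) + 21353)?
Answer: -1280603469 - 59973*I*√20263 ≈ -1.2806e+9 - 8.537e+6*I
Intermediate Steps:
(-23066 - 36907)*(√(-22696 + 2433) + 21353) = -59973*(√(-20263) + 21353) = -59973*(I*√20263 + 21353) = -59973*(21353 + I*√20263) = -1280603469 - 59973*I*√20263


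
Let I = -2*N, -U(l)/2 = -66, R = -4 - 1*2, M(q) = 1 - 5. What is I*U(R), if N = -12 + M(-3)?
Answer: 4224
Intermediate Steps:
M(q) = -4
N = -16 (N = -12 - 4 = -16)
R = -6 (R = -4 - 2 = -6)
U(l) = 132 (U(l) = -2*(-66) = 132)
I = 32 (I = -2*(-16) = 32)
I*U(R) = 32*132 = 4224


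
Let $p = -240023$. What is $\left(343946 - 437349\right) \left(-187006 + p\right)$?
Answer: $39885789687$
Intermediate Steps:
$\left(343946 - 437349\right) \left(-187006 + p\right) = \left(343946 - 437349\right) \left(-187006 - 240023\right) = \left(-93403\right) \left(-427029\right) = 39885789687$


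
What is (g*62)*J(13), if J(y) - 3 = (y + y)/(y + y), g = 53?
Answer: 13144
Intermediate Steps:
J(y) = 4 (J(y) = 3 + (y + y)/(y + y) = 3 + (2*y)/((2*y)) = 3 + (2*y)*(1/(2*y)) = 3 + 1 = 4)
(g*62)*J(13) = (53*62)*4 = 3286*4 = 13144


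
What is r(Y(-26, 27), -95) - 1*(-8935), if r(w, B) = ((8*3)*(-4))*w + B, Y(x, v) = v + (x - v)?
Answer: 11336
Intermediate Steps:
Y(x, v) = x
r(w, B) = B - 96*w (r(w, B) = (24*(-4))*w + B = -96*w + B = B - 96*w)
r(Y(-26, 27), -95) - 1*(-8935) = (-95 - 96*(-26)) - 1*(-8935) = (-95 + 2496) + 8935 = 2401 + 8935 = 11336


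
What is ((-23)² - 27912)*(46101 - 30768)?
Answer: -419863539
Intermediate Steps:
((-23)² - 27912)*(46101 - 30768) = (529 - 27912)*15333 = -27383*15333 = -419863539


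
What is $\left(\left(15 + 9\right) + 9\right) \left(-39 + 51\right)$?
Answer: $396$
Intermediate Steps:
$\left(\left(15 + 9\right) + 9\right) \left(-39 + 51\right) = \left(24 + 9\right) 12 = 33 \cdot 12 = 396$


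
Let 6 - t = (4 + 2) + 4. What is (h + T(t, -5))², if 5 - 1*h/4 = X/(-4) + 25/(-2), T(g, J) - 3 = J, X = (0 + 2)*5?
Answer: 6084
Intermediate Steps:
X = 10 (X = 2*5 = 10)
t = -4 (t = 6 - ((4 + 2) + 4) = 6 - (6 + 4) = 6 - 1*10 = 6 - 10 = -4)
T(g, J) = 3 + J
h = 80 (h = 20 - 4*(10/(-4) + 25/(-2)) = 20 - 4*(10*(-¼) + 25*(-½)) = 20 - 4*(-5/2 - 25/2) = 20 - 4*(-15) = 20 + 60 = 80)
(h + T(t, -5))² = (80 + (3 - 5))² = (80 - 2)² = 78² = 6084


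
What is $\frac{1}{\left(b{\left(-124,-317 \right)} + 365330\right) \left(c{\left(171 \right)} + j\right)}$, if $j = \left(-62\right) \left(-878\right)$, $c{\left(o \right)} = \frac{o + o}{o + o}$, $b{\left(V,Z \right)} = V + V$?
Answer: $\frac{1}{19873968834} \approx 5.0317 \cdot 10^{-11}$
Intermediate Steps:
$b{\left(V,Z \right)} = 2 V$
$c{\left(o \right)} = 1$ ($c{\left(o \right)} = \frac{2 o}{2 o} = 2 o \frac{1}{2 o} = 1$)
$j = 54436$
$\frac{1}{\left(b{\left(-124,-317 \right)} + 365330\right) \left(c{\left(171 \right)} + j\right)} = \frac{1}{\left(2 \left(-124\right) + 365330\right) \left(1 + 54436\right)} = \frac{1}{\left(-248 + 365330\right) 54437} = \frac{1}{365082 \cdot 54437} = \frac{1}{19873968834}$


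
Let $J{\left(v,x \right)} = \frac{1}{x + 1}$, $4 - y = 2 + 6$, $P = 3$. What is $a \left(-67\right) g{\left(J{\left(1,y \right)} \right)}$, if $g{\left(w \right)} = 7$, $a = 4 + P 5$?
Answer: $-8911$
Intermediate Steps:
$y = -4$ ($y = 4 - \left(2 + 6\right) = 4 - 8 = -4$)
$J{\left(v,x \right)} = \frac{1}{1 + x}$
$a = 19$ ($a = 4 + 3 \cdot 5 = 4 + 15 = 19$)
$a \left(-67\right) g{\left(J{\left(1,y \right)} \right)} = 19 \left(-67\right) 7 = \left(-1273\right) 7 = -8911$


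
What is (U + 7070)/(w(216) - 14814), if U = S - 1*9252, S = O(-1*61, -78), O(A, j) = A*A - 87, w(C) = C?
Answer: -242/2433 ≈ -0.099466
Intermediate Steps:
O(A, j) = -87 + A² (O(A, j) = A² - 87 = -87 + A²)
S = 3634 (S = -87 + (-1*61)² = -87 + (-61)² = -87 + 3721 = 3634)
U = -5618 (U = 3634 - 1*9252 = 3634 - 9252 = -5618)
(U + 7070)/(w(216) - 14814) = (-5618 + 7070)/(216 - 14814) = 1452/(-14598) = 1452*(-1/14598) = -242/2433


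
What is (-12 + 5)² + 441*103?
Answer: 45472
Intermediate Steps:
(-12 + 5)² + 441*103 = (-7)² + 45423 = 49 + 45423 = 45472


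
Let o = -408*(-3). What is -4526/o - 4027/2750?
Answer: -4343887/841500 ≈ -5.1621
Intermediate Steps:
o = 1224
-4526/o - 4027/2750 = -4526/1224 - 4027/2750 = -4526*1/1224 - 4027*1/2750 = -2263/612 - 4027/2750 = -4343887/841500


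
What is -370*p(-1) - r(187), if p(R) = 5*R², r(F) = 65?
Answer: -1915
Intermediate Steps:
-370*p(-1) - r(187) = -1850*(-1)² - 1*65 = -1850 - 65 = -1915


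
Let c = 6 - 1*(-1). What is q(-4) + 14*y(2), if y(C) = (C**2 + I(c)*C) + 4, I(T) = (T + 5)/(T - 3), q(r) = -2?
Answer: 194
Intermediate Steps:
c = 7 (c = 6 + 1 = 7)
I(T) = (5 + T)/(-3 + T)
y(C) = 4 + C**2 + 3*C (y(C) = (C**2 + ((5 + 7)/(-3 + 7))*C) + 4 = (C**2 + (12/4)*C) + 4 = (C**2 + ((1/4)*12)*C) + 4 = (C**2 + 3*C) + 4 = 4 + C**2 + 3*C)
q(-4) + 14*y(2) = -2 + 14*(4 + 2**2 + 3*2) = -2 + 14*(4 + 4 + 6) = -2 + 14*14 = -2 + 196 = 194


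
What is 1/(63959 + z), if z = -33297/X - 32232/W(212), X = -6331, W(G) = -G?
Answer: 335543/21513774676 ≈ 1.5597e-5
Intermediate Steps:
z = 52779939/335543 (z = -33297/(-6331) - 32232/((-1*212)) = -33297*(-1/6331) - 32232/(-212) = 33297/6331 - 32232*(-1/212) = 33297/6331 + 8058/53 = 52779939/335543 ≈ 157.30)
1/(63959 + z) = 1/(63959 + 52779939/335543) = 1/(21513774676/335543) = 335543/21513774676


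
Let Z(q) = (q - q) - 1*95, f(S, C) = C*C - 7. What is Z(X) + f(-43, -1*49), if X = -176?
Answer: 2299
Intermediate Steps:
f(S, C) = -7 + C² (f(S, C) = C² - 7 = -7 + C²)
Z(q) = -95 (Z(q) = 0 - 95 = -95)
Z(X) + f(-43, -1*49) = -95 + (-7 + (-1*49)²) = -95 + (-7 + (-49)²) = -95 + (-7 + 2401) = -95 + 2394 = 2299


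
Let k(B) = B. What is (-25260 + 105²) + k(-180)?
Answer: -14415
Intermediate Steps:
(-25260 + 105²) + k(-180) = (-25260 + 105²) - 180 = (-25260 + 11025) - 180 = -14235 - 180 = -14415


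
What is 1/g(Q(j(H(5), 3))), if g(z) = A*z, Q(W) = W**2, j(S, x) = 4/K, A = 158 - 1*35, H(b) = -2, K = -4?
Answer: 1/123 ≈ 0.0081301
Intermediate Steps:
A = 123 (A = 158 - 35 = 123)
j(S, x) = -1 (j(S, x) = 4/(-4) = 4*(-1/4) = -1)
g(z) = 123*z
1/g(Q(j(H(5), 3))) = 1/(123*(-1)**2) = 1/(123*1) = 1/123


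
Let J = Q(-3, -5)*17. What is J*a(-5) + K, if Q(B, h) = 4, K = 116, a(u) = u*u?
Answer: 1816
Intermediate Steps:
a(u) = u²
J = 68 (J = 4*17 = 68)
J*a(-5) + K = 68*(-5)² + 116 = 68*25 + 116 = 1700 + 116 = 1816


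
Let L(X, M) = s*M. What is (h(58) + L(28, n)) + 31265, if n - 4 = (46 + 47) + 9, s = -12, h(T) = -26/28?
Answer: 419889/14 ≈ 29992.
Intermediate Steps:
h(T) = -13/14 (h(T) = -26*1/28 = -13/14)
n = 106 (n = 4 + ((46 + 47) + 9) = 4 + (93 + 9) = 4 + 102 = 106)
L(X, M) = -12*M
(h(58) + L(28, n)) + 31265 = (-13/14 - 12*106) + 31265 = (-13/14 - 1272) + 31265 = -17821/14 + 31265 = 419889/14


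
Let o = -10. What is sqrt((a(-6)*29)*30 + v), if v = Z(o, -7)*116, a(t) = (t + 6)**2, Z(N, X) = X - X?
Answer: 0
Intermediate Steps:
Z(N, X) = 0
a(t) = (6 + t)**2
v = 0 (v = 0*116 = 0)
sqrt((a(-6)*29)*30 + v) = sqrt(((6 - 6)**2*29)*30 + 0) = sqrt((0**2*29)*30 + 0) = sqrt((0*29)*30 + 0) = sqrt(0*30 + 0) = sqrt(0 + 0) = sqrt(0) = 0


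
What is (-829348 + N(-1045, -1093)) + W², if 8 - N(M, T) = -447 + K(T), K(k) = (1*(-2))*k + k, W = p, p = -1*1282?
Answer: 813538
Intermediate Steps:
p = -1282
W = -1282
K(k) = -k (K(k) = -2*k + k = -k)
N(M, T) = 455 + T (N(M, T) = 8 - (-447 - T) = 8 + (447 + T) = 455 + T)
(-829348 + N(-1045, -1093)) + W² = (-829348 + (455 - 1093)) + (-1282)² = (-829348 - 638) + 1643524 = -829986 + 1643524 = 813538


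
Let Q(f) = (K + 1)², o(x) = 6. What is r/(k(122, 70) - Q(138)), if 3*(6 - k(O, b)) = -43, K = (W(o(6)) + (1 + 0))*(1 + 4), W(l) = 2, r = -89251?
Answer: 267753/707 ≈ 378.72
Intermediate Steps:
K = 15 (K = (2 + (1 + 0))*(1 + 4) = (2 + 1)*5 = 3*5 = 15)
k(O, b) = 61/3 (k(O, b) = 6 - ⅓*(-43) = 6 + 43/3 = 61/3)
Q(f) = 256 (Q(f) = (15 + 1)² = 16² = 256)
r/(k(122, 70) - Q(138)) = -89251/(61/3 - 1*256) = -89251/(61/3 - 256) = -89251/(-707/3) = -89251*(-3/707) = 267753/707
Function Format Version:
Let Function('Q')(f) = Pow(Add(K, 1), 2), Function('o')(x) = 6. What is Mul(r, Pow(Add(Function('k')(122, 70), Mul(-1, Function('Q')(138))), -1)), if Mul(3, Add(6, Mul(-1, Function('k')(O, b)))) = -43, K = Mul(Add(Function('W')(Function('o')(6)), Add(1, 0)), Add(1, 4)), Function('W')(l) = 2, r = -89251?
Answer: Rational(267753, 707) ≈ 378.72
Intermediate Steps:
K = 15 (K = Mul(Add(2, Add(1, 0)), Add(1, 4)) = Mul(Add(2, 1), 5) = Mul(3, 5) = 15)
Function('k')(O, b) = Rational(61, 3) (Function('k')(O, b) = Add(6, Mul(Rational(-1, 3), -43)) = Add(6, Rational(43, 3)) = Rational(61, 3))
Function('Q')(f) = 256 (Function('Q')(f) = Pow(Add(15, 1), 2) = Pow(16, 2) = 256)
Mul(r, Pow(Add(Function('k')(122, 70), Mul(-1, Function('Q')(138))), -1)) = Mul(-89251, Pow(Add(Rational(61, 3), Mul(-1, 256)), -1)) = Mul(-89251, Pow(Add(Rational(61, 3), -256), -1)) = Mul(-89251, Pow(Rational(-707, 3), -1)) = Mul(-89251, Rational(-3, 707)) = Rational(267753, 707)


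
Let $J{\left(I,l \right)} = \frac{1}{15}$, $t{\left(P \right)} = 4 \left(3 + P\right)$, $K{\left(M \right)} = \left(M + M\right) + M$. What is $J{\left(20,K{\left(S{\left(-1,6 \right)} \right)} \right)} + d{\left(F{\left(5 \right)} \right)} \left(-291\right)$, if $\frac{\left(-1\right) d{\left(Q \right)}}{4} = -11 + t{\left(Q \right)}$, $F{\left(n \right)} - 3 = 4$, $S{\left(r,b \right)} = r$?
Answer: $\frac{506341}{15} \approx 33756.0$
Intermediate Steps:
$F{\left(n \right)} = 7$ ($F{\left(n \right)} = 3 + 4 = 7$)
$K{\left(M \right)} = 3 M$ ($K{\left(M \right)} = 2 M + M = 3 M$)
$t{\left(P \right)} = 12 + 4 P$
$J{\left(I,l \right)} = \frac{1}{15}$
$d{\left(Q \right)} = -4 - 16 Q$ ($d{\left(Q \right)} = - 4 \left(-11 + \left(12 + 4 Q\right)\right) = - 4 \left(1 + 4 Q\right) = -4 - 16 Q$)
$J{\left(20,K{\left(S{\left(-1,6 \right)} \right)} \right)} + d{\left(F{\left(5 \right)} \right)} \left(-291\right) = \frac{1}{15} + \left(-4 - 112\right) \left(-291\right) = \frac{1}{15} - -33756 = \frac{1}{15} + 33756 = \frac{506341}{15}$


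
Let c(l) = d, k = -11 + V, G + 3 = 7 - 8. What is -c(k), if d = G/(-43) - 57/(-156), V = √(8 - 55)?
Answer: -1025/2236 ≈ -0.45841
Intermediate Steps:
G = -4 (G = -3 + (7 - 8) = -3 - 1 = -4)
V = I*√47 (V = √(-47) = I*√47 ≈ 6.8557*I)
k = -11 + I*√47 ≈ -11.0 + 6.8557*I
d = 1025/2236 (d = -4/(-43) - 57/(-156) = -4*(-1/43) - 57*(-1/156) = 4/43 + 19/52 = 1025/2236 ≈ 0.45841)
c(l) = 1025/2236
-c(k) = -1*1025/2236 = -1025/2236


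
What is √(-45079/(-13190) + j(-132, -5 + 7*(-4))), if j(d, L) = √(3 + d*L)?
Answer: √(594592010 + 173976100*√4359)/13190 ≈ 8.3331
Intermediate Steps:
j(d, L) = √(3 + L*d)
√(-45079/(-13190) + j(-132, -5 + 7*(-4))) = √(-45079/(-13190) + √(3 + (-5 + 7*(-4))*(-132))) = √(-45079*(-1/13190) + √(3 + (-5 - 28)*(-132))) = √(45079/13190 + √(3 - 33*(-132))) = √(45079/13190 + √(3 + 4356)) = √(45079/13190 + √4359)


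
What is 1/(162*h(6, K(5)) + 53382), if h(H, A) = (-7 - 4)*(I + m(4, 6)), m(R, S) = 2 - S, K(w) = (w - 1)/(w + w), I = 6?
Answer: 1/49818 ≈ 2.0073e-5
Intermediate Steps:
K(w) = (-1 + w)/(2*w) (K(w) = (-1 + w)/((2*w)) = (-1 + w)*(1/(2*w)) = (-1 + w)/(2*w))
h(H, A) = -22 (h(H, A) = (-7 - 4)*(6 + (2 - 1*6)) = -11*(6 + (2 - 6)) = -11*(6 - 4) = -11*2 = -22)
1/(162*h(6, K(5)) + 53382) = 1/(162*(-22) + 53382) = 1/(-3564 + 53382) = 1/49818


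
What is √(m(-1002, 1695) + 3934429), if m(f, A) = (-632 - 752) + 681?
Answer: √3933726 ≈ 1983.4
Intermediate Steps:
m(f, A) = -703 (m(f, A) = -1384 + 681 = -703)
√(m(-1002, 1695) + 3934429) = √(-703 + 3934429) = √3933726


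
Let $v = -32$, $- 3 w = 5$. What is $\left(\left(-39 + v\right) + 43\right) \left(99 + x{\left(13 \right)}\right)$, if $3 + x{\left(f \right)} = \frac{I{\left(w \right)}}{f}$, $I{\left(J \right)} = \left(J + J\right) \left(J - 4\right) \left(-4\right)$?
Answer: $- \frac{295456}{117} \approx -2525.3$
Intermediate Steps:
$w = - \frac{5}{3}$ ($w = \left(- \frac{1}{3}\right) 5 = - \frac{5}{3} \approx -1.6667$)
$I{\left(J \right)} = - 8 J \left(-4 + J\right)$ ($I{\left(J \right)} = 2 J \left(-4 + J\right) \left(-4\right) = - 8 J \left(-4 + J\right)$)
$x{\left(f \right)} = -3 - \frac{680}{9 f}$ ($x{\left(f \right)} = -3 + \frac{8 \left(- \frac{5}{3}\right) \left(4 - - \frac{5}{3}\right)}{f} = -3 + \frac{8 \left(- \frac{5}{3}\right) \left(4 + \frac{5}{3}\right)}{f} = -3 + \frac{8 \left(- \frac{5}{3}\right) \frac{17}{3}}{f} = -3 - \frac{680}{9 f}$)
$\left(\left(-39 + v\right) + 43\right) \left(99 + x{\left(13 \right)}\right) = \left(\left(-39 - 32\right) + 43\right) \left(99 - \left(3 + \frac{680}{9 \cdot 13}\right)\right) = \left(-71 + 43\right) \left(99 - \frac{1031}{117}\right) = - 28 \left(99 - \frac{1031}{117}\right) = \left(-28\right) \frac{10552}{117} = - \frac{295456}{117}$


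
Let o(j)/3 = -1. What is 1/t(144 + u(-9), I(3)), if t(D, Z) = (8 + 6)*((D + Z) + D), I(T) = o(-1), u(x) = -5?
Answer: 1/3850 ≈ 0.00025974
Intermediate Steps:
o(j) = -3 (o(j) = 3*(-1) = -3)
I(T) = -3
t(D, Z) = 14*Z + 28*D (t(D, Z) = 14*(Z + 2*D) = 14*Z + 28*D)
1/t(144 + u(-9), I(3)) = 1/(14*(-3) + 28*(144 - 5)) = 1/(-42 + 28*139) = 1/(-42 + 3892) = 1/3850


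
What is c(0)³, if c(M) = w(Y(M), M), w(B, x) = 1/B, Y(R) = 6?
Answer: 1/216 ≈ 0.0046296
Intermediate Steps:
c(M) = ⅙ (c(M) = 1/6 = ⅙)
c(0)³ = (⅙)³ = 1/216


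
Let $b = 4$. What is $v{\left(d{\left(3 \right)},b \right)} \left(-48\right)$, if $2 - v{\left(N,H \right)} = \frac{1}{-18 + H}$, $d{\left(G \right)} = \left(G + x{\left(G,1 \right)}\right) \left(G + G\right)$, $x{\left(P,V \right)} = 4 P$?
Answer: $- \frac{696}{7} \approx -99.429$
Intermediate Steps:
$d{\left(G \right)} = 10 G^{2}$ ($d{\left(G \right)} = \left(G + 4 G\right) \left(G + G\right) = 5 G 2 G = 10 G^{2}$)
$v{\left(N,H \right)} = 2 - \frac{1}{-18 + H}$
$v{\left(d{\left(3 \right)},b \right)} \left(-48\right) = \frac{-37 + 2 \cdot 4}{-18 + 4} \left(-48\right) = \frac{-37 + 8}{-14} \left(-48\right) = \left(- \frac{1}{14}\right) \left(-29\right) \left(-48\right) = \frac{29}{14} \left(-48\right) = - \frac{696}{7}$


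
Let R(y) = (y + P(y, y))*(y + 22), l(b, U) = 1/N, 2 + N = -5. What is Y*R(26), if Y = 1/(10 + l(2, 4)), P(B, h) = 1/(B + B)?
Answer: 37884/299 ≈ 126.70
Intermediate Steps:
N = -7 (N = -2 - 5 = -7)
P(B, h) = 1/(2*B)
l(b, U) = -1/7 (l(b, U) = 1/(-7) = -1/7)
Y = 7/69 (Y = 1/(10 - 1/7) = 1/(69/7) = 7/69 ≈ 0.10145)
R(y) = (22 + y)*(y + 1/(2*y)) (R(y) = (y + 1/(2*y))*(y + 22) = (y + 1/(2*y))*(22 + y) = (22 + y)*(y + 1/(2*y)))
Y*R(26) = 7*(1/2 + 26**2 + 11/26 + 22*26)/69 = 7*(1/2 + 676 + 11*(1/26) + 572)/69 = 7*(1/2 + 676 + 11/26 + 572)/69 = (7/69)*(16236/13) = 37884/299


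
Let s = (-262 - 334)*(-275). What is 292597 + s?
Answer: 456497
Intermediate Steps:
s = 163900 (s = -596*(-275) = 163900)
292597 + s = 292597 + 163900 = 456497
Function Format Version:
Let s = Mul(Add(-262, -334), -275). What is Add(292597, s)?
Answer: 456497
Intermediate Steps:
s = 163900 (s = Mul(-596, -275) = 163900)
Add(292597, s) = Add(292597, 163900) = 456497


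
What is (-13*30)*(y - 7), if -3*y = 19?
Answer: 5200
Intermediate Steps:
y = -19/3 (y = -1/3*19 = -19/3 ≈ -6.3333)
(-13*30)*(y - 7) = (-13*30)*(-19/3 - 7) = -390*(-40/3) = 5200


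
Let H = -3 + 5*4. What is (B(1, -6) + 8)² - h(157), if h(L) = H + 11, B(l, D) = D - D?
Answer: 36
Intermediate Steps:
H = 17 (H = -3 + 20 = 17)
B(l, D) = 0
h(L) = 28 (h(L) = 17 + 11 = 28)
(B(1, -6) + 8)² - h(157) = (0 + 8)² - 1*28 = 8² - 28 = 64 - 28 = 36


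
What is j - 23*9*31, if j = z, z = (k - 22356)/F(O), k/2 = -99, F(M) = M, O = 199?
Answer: -1299537/199 ≈ -6530.3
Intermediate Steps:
k = -198 (k = 2*(-99) = -198)
z = -22554/199 (z = (-198 - 22356)/199 = -22554*1/199 = -22554/199 ≈ -113.34)
j = -22554/199 ≈ -113.34
j - 23*9*31 = -22554/199 - 23*9*31 = -22554/199 - 207*31 = -22554/199 - 1*6417 = -22554/199 - 6417 = -1299537/199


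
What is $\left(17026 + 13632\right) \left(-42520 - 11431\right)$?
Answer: $-1654029758$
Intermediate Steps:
$\left(17026 + 13632\right) \left(-42520 - 11431\right) = 30658 \left(-53951\right) = -1654029758$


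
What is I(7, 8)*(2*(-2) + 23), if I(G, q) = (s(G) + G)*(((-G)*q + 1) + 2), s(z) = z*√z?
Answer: -7049 - 7049*√7 ≈ -25699.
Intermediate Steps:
s(z) = z^(3/2)
I(G, q) = (3 - G*q)*(G + G^(3/2)) (I(G, q) = (G^(3/2) + G)*(((-G)*q + 1) + 2) = (G + G^(3/2))*((-G*q + 1) + 2) = (G + G^(3/2))*((1 - G*q) + 2) = (G + G^(3/2))*(3 - G*q) = (3 - G*q)*(G + G^(3/2)))
I(7, 8)*(2*(-2) + 23) = (3*7 + 3*7^(3/2) - 1*8*7² - 1*8*7^(5/2))*(2*(-2) + 23) = (21 + 3*(7*√7) - 1*8*49 - 1*8*49*√7)*(-4 + 23) = (21 + 21*√7 - 392 - 392*√7)*19 = (-371 - 371*√7)*19 = -7049 - 7049*√7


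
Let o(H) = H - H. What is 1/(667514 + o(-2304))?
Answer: 1/667514 ≈ 1.4981e-6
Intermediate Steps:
o(H) = 0
1/(667514 + o(-2304)) = 1/(667514 + 0) = 1/667514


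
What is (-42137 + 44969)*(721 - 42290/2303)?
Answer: 4582665936/2303 ≈ 1.9899e+6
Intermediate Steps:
(-42137 + 44969)*(721 - 42290/2303) = 2832*(721 - 42290*1/2303) = 2832*(721 - 42290/2303) = 2832*(1618173/2303) = 4582665936/2303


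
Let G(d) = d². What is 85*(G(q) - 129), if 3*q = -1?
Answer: -98600/9 ≈ -10956.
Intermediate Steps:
q = -⅓ (q = (⅓)*(-1) = -⅓ ≈ -0.33333)
85*(G(q) - 129) = 85*((-⅓)² - 129) = 85*(⅑ - 129) = 85*(-1160/9) = -98600/9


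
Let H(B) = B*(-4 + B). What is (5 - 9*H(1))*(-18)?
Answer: -576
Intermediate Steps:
(5 - 9*H(1))*(-18) = (5 - 9*(-4 + 1))*(-18) = (5 - 9*(-3))*(-18) = (5 + 27)*(-18) = 32*(-18) = -576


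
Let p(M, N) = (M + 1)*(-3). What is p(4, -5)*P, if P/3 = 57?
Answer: -2565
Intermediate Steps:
P = 171 (P = 3*57 = 171)
p(M, N) = -3 - 3*M (p(M, N) = (1 + M)*(-3) = -3 - 3*M)
p(4, -5)*P = (-3 - 3*4)*171 = (-3 - 12)*171 = -15*171 = -2565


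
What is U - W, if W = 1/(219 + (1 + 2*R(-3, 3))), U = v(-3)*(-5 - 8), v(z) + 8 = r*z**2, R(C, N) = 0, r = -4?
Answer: 125839/220 ≈ 572.00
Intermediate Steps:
v(z) = -8 - 4*z**2
U = 572 (U = (-8 - 4*(-3)**2)*(-5 - 8) = (-8 - 4*9)*(-13) = (-8 - 36)*(-13) = -44*(-13) = 572)
W = 1/220 (W = 1/(219 + (1 + 2*0)) = 1/(219 + (1 + 0)) = 1/(219 + 1) = 1/220 ≈ 0.0045455)
U - W = 572 - 1*1/220 = 572 - 1/220 = 125839/220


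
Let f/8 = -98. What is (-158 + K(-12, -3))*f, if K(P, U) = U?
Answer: 126224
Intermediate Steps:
f = -784 (f = 8*(-98) = -784)
(-158 + K(-12, -3))*f = (-158 - 3)*(-784) = -161*(-784) = 126224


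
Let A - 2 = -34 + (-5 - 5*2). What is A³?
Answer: -103823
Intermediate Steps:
A = -47 (A = 2 + (-34 + (-5 - 5*2)) = 2 + (-34 + (-5 - 10)) = 2 + (-34 - 15) = 2 - 49 = -47)
A³ = (-47)³ = -103823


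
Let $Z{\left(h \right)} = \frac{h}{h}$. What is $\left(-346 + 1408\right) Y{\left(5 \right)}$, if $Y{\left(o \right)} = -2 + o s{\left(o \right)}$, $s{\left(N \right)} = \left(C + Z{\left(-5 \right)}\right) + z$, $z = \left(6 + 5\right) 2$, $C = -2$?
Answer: $109386$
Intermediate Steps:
$Z{\left(h \right)} = 1$
$z = 22$ ($z = 11 \cdot 2 = 22$)
$s{\left(N \right)} = 21$ ($s{\left(N \right)} = \left(-2 + 1\right) + 22 = -1 + 22 = 21$)
$Y{\left(o \right)} = -2 + 21 o$ ($Y{\left(o \right)} = -2 + o 21 = -2 + 21 o$)
$\left(-346 + 1408\right) Y{\left(5 \right)} = \left(-346 + 1408\right) \left(-2 + 21 \cdot 5\right) = 1062 \left(-2 + 105\right) = 1062 \cdot 103 = 109386$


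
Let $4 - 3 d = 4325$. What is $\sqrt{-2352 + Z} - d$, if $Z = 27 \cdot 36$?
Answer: $\frac{4321}{3} + 2 i \sqrt{345} \approx 1440.3 + 37.148 i$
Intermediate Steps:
$d = - \frac{4321}{3}$ ($d = \frac{4}{3} - \frac{4325}{3} = - \frac{4321}{3} \approx -1440.3$)
$Z = 972$
$\sqrt{-2352 + Z} - d = \sqrt{-2352 + 972} - - \frac{4321}{3} = \sqrt{-1380} + \frac{4321}{3} = 2 i \sqrt{345} + \frac{4321}{3} = \frac{4321}{3} + 2 i \sqrt{345}$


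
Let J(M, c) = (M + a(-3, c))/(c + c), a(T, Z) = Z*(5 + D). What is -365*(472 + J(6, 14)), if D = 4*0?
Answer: -1212895/7 ≈ -1.7327e+5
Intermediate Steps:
D = 0
a(T, Z) = 5*Z (a(T, Z) = Z*(5 + 0) = Z*5 = 5*Z)
J(M, c) = (M + 5*c)/(2*c) (J(M, c) = (M + 5*c)/(c + c) = (M + 5*c)/((2*c)) = (M + 5*c)*(1/(2*c)) = (M + 5*c)/(2*c))
-365*(472 + J(6, 14)) = -365*(472 + (½)*(6 + 5*14)/14) = -365*(472 + (½)*(1/14)*(6 + 70)) = -365*(472 + (½)*(1/14)*76) = -365*(472 + 19/7) = -365*3323/7 = -1212895/7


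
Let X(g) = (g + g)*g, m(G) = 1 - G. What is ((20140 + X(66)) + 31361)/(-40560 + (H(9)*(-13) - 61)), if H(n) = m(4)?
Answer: -60213/40582 ≈ -1.4837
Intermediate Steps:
X(g) = 2*g² (X(g) = (2*g)*g = 2*g²)
H(n) = -3 (H(n) = 1 - 1*4 = 1 - 4 = -3)
((20140 + X(66)) + 31361)/(-40560 + (H(9)*(-13) - 61)) = ((20140 + 2*66²) + 31361)/(-40560 + (-3*(-13) - 61)) = ((20140 + 2*4356) + 31361)/(-40560 + (39 - 61)) = ((20140 + 8712) + 31361)/(-40560 - 22) = (28852 + 31361)/(-40582) = 60213*(-1/40582) = -60213/40582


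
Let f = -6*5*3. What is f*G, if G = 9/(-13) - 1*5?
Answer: 6660/13 ≈ 512.31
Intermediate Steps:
G = -74/13 (G = 9*(-1/13) - 5 = -9/13 - 5 = -74/13 ≈ -5.6923)
f = -90 (f = -30*3 = -90)
f*G = -90*(-74/13) = 6660/13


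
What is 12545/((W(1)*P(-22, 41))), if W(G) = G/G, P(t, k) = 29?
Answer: 12545/29 ≈ 432.59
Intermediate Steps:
W(G) = 1
12545/((W(1)*P(-22, 41))) = 12545/((1*29)) = 12545/29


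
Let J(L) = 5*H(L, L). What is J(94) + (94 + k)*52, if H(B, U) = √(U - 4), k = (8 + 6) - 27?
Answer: 4212 + 15*√10 ≈ 4259.4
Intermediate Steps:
k = -13 (k = 14 - 27 = -13)
H(B, U) = √(-4 + U)
J(L) = 5*√(-4 + L)
J(94) + (94 + k)*52 = 5*√(-4 + 94) + (94 - 13)*52 = 5*√90 + 81*52 = 5*(3*√10) + 4212 = 15*√10 + 4212 = 4212 + 15*√10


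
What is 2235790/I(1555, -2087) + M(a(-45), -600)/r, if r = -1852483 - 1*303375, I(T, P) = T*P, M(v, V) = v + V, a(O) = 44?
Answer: -481824137936/699637362953 ≈ -0.68868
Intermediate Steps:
M(v, V) = V + v
I(T, P) = P*T
r = -2155858 (r = -1852483 - 303375 = -2155858)
2235790/I(1555, -2087) + M(a(-45), -600)/r = 2235790/((-2087*1555)) + (-600 + 44)/(-2155858) = 2235790/(-3245285) - 556*(-1/2155858) = 2235790*(-1/3245285) + 278/1077929 = -447158/649057 + 278/1077929 = -481824137936/699637362953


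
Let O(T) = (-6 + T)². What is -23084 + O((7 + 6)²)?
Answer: 3485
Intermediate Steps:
-23084 + O((7 + 6)²) = -23084 + (-6 + (7 + 6)²)² = -23084 + (-6 + 13²)² = -23084 + (-6 + 169)² = -23084 + 163² = -23084 + 26569 = 3485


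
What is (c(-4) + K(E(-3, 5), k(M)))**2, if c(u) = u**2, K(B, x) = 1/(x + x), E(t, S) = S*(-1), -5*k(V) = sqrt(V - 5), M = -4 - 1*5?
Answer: 14311/56 + 40*I*sqrt(14)/7 ≈ 255.55 + 21.381*I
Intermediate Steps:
M = -9 (M = -4 - 5 = -9)
k(V) = -sqrt(-5 + V)/5 (k(V) = -sqrt(V - 5)/5 = -sqrt(-5 + V)/5)
E(t, S) = -S
K(B, x) = 1/(2*x)
(c(-4) + K(E(-3, 5), k(M)))**2 = ((-4)**2 + 1/(2*((-sqrt(-5 - 9)/5))))**2 = (16 + 1/(2*((-I*sqrt(14)/5))))**2 = (16 + (5*I*sqrt(14)/14)/2)**2 = (16 + 5*I*sqrt(14)/28)**2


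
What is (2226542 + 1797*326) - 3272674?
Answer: -460310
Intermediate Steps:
(2226542 + 1797*326) - 3272674 = (2226542 + 585822) - 3272674 = 2812364 - 3272674 = -460310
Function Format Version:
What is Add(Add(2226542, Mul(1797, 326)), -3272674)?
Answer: -460310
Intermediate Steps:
Add(Add(2226542, Mul(1797, 326)), -3272674) = Add(Add(2226542, 585822), -3272674) = Add(2812364, -3272674) = -460310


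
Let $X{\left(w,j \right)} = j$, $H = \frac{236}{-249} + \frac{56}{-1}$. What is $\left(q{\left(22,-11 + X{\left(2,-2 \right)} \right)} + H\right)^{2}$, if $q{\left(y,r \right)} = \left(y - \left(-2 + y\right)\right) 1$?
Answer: $\frac{187197124}{62001} \approx 3019.3$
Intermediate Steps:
$H = - \frac{14180}{249}$ ($H = 236 \left(- \frac{1}{249}\right) + 56 \left(-1\right) = - \frac{236}{249} - 56 = - \frac{14180}{249} \approx -56.948$)
$q{\left(y,r \right)} = 2$ ($q{\left(y,r \right)} = 2 \cdot 1 = 2$)
$\left(q{\left(22,-11 + X{\left(2,-2 \right)} \right)} + H\right)^{2} = \left(2 - \frac{14180}{249}\right)^{2} = \left(- \frac{13682}{249}\right)^{2} = \frac{187197124}{62001}$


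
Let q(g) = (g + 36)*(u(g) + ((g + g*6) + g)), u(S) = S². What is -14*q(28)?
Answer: -903168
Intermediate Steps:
q(g) = (36 + g)*(g² + 8*g) (q(g) = (g + 36)*(g² + ((g + g*6) + g)) = (36 + g)*(g² + ((g + 6*g) + g)) = (36 + g)*(g² + (7*g + g)) = (36 + g)*(g² + 8*g))
-14*q(28) = -392*(288 + 28² + 44*28) = -392*(288 + 784 + 1232) = -392*2304 = -14*64512 = -903168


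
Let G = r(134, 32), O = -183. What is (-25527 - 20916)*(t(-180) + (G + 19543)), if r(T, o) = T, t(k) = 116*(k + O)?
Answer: 1041762933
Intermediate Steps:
t(k) = -21228 + 116*k (t(k) = 116*(k - 183) = 116*(-183 + k) = -21228 + 116*k)
G = 134
(-25527 - 20916)*(t(-180) + (G + 19543)) = (-25527 - 20916)*((-21228 + 116*(-180)) + (134 + 19543)) = -46443*((-21228 - 20880) + 19677) = -46443*(-42108 + 19677) = -46443*(-22431) = 1041762933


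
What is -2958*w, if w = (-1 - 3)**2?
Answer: -47328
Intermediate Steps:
w = 16 (w = (-4)**2 = 16)
-2958*w = -2958*16 = -47328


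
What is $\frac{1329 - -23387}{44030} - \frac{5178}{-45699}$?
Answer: $\frac{6114792}{9063635} \approx 0.67465$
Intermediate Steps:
$\frac{1329 - -23387}{44030} - \frac{5178}{-45699} = \left(1329 + 23387\right) \frac{1}{44030} - - \frac{1726}{15233} = 24716 \cdot \frac{1}{44030} + \frac{1726}{15233} = \frac{334}{595} + \frac{1726}{15233} = \frac{6114792}{9063635}$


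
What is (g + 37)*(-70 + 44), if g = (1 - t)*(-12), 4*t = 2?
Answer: -806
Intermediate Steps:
t = 1/2 (t = (1/4)*2 = 1/2 ≈ 0.50000)
g = -6 (g = (1 - 1*1/2)*(-12) = (1 - 1/2)*(-12) = (1/2)*(-12) = -6)
(g + 37)*(-70 + 44) = (-6 + 37)*(-70 + 44) = 31*(-26) = -806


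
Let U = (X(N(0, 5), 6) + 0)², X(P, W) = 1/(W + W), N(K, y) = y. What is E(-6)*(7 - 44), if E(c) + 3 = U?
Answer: 15947/144 ≈ 110.74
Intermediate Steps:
X(P, W) = 1/(2*W)
U = 1/144 (U = ((½)/6 + 0)² = ((½)*(⅙) + 0)² = (1/12 + 0)² = (1/12)² = 1/144 ≈ 0.0069444)
E(c) = -431/144 (E(c) = -3 + 1/144 = -431/144)
E(-6)*(7 - 44) = -431*(7 - 44)/144 = -431/144*(-37) = 15947/144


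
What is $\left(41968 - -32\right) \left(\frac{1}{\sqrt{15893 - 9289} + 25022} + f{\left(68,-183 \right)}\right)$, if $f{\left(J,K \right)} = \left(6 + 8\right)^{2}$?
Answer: $\frac{42950048925700}{5217449} - \frac{700 \sqrt{1651}}{5217449} \approx 8.232 \cdot 10^{6}$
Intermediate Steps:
$f{\left(J,K \right)} = 196$ ($f{\left(J,K \right)} = 14^{2} = 196$)
$\left(41968 - -32\right) \left(\frac{1}{\sqrt{15893 - 9289} + 25022} + f{\left(68,-183 \right)}\right) = \left(41968 - -32\right) \left(\frac{1}{\sqrt{15893 - 9289} + 25022} + 196\right) = \left(41968 + 32\right) \left(\frac{1}{\sqrt{6604} + 25022} + 196\right) = 42000 \left(\frac{1}{2 \sqrt{1651} + 25022} + 196\right) = 42000 \left(\frac{1}{25022 + 2 \sqrt{1651}} + 196\right) = 42000 \left(196 + \frac{1}{25022 + 2 \sqrt{1651}}\right) = 8232000 + \frac{42000}{25022 + 2 \sqrt{1651}}$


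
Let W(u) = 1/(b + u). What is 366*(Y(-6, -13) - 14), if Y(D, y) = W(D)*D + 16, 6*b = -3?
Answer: 13908/13 ≈ 1069.8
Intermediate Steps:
b = -½ (b = (⅙)*(-3) = -½ ≈ -0.50000)
W(u) = 1/(-½ + u)
Y(D, y) = 16 + 2*D/(-1 + 2*D) (Y(D, y) = (2/(-1 + 2*D))*D + 16 = 2*D/(-1 + 2*D) + 16 = 16 + 2*D/(-1 + 2*D))
366*(Y(-6, -13) - 14) = 366*(2*(-8 + 17*(-6))/(-1 + 2*(-6)) - 14) = 366*(2*(-8 - 102)/(-1 - 12) - 14) = 366*(2*(-110)/(-13) - 14) = 366*(2*(-1/13)*(-110) - 14) = 366*(220/13 - 14) = 366*(38/13) = 13908/13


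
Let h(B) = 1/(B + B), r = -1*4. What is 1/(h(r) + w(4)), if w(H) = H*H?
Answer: 8/127 ≈ 0.062992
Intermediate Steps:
w(H) = H²
r = -4
h(B) = 1/(2*B)
1/(h(r) + w(4)) = 1/((½)/(-4) + 4²) = 1/((½)*(-¼) + 16) = 1/(-⅛ + 16) = 1/(127/8) = 8/127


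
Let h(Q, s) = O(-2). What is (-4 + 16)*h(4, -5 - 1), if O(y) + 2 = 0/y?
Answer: -24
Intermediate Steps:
O(y) = -2 (O(y) = -2 + 0/y = -2 + 0 = -2)
h(Q, s) = -2
(-4 + 16)*h(4, -5 - 1) = (-4 + 16)*(-2) = 12*(-2) = -24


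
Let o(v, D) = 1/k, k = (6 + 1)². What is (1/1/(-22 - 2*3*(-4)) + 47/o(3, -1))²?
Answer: 5313025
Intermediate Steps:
k = 49 (k = 7² = 49)
o(v, D) = 1/49
(1/1/(-22 - 2*3*(-4)) + 47/o(3, -1))² = (1/1/(-22 - 2*3*(-4)) + 47/(1/49))² = (1/1/(-22 - 6*(-4)) + 47*49)² = (1/1/(-22 + 24) + 2303)² = (1/1/2 + 2303)² = (1/(½) + 2303)² = (1*2 + 2303)² = (2 + 2303)² = 2305² = 5313025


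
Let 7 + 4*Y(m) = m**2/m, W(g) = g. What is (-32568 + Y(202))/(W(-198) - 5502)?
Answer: 43359/7600 ≈ 5.7051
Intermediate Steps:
Y(m) = -7/4 + m/4 (Y(m) = -7/4 + (m**2/m)/4 = -7/4 + m/4)
(-32568 + Y(202))/(W(-198) - 5502) = (-32568 + (-7/4 + (1/4)*202))/(-198 - 5502) = (-32568 + (-7/4 + 101/2))/(-5700) = (-32568 + 195/4)*(-1/5700) = -130077/4*(-1/5700) = 43359/7600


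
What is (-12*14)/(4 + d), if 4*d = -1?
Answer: -224/5 ≈ -44.800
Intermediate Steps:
d = -1/4 (d = (1/4)*(-1) = -1/4 ≈ -0.25000)
(-12*14)/(4 + d) = (-12*14)/(4 - 1/4) = -168/15/4 = -168*4/15 = -224/5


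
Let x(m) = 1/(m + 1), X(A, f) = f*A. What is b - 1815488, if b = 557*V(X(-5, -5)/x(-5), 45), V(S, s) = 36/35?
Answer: -63522028/35 ≈ -1.8149e+6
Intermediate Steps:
X(A, f) = A*f
x(m) = 1/(1 + m)
V(S, s) = 36/35 (V(S, s) = 36*(1/35) = 36/35)
b = 20052/35 (b = 557*(36/35) = 20052/35 ≈ 572.91)
b - 1815488 = 20052/35 - 1815488 = -63522028/35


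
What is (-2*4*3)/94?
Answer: -12/47 ≈ -0.25532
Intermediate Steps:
(-2*4*3)/94 = (-8*3)/94 = (1/94)*(-24) = -12/47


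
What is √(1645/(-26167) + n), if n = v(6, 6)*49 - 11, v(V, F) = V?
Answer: 12*√1345350138/26167 ≈ 16.821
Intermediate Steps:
n = 283 (n = 6*49 - 11 = 294 - 11 = 283)
√(1645/(-26167) + n) = √(1645/(-26167) + 283) = √(1645*(-1/26167) + 283) = √(-1645/26167 + 283) = √(7403616/26167) = 12*√1345350138/26167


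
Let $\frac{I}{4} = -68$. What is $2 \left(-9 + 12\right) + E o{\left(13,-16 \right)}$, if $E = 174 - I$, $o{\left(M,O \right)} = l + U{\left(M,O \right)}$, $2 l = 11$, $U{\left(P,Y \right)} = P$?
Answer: $8257$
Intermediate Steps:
$I = -272$ ($I = 4 \left(-68\right) = -272$)
$l = \frac{11}{2}$ ($l = \frac{1}{2} \cdot 11 = \frac{11}{2} \approx 5.5$)
$o{\left(M,O \right)} = \frac{11}{2} + M$
$E = 446$ ($E = 174 - -272 = 174 + 272 = 446$)
$2 \left(-9 + 12\right) + E o{\left(13,-16 \right)} = 2 \left(-9 + 12\right) + 446 \left(\frac{11}{2} + 13\right) = 2 \cdot 3 + 446 \cdot \frac{37}{2} = 6 + 8251 = 8257$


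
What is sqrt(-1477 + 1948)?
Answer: sqrt(471) ≈ 21.703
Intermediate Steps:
sqrt(-1477 + 1948) = sqrt(471)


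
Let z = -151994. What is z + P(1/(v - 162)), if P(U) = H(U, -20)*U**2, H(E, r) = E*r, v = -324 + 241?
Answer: -447048552646/2941225 ≈ -1.5199e+5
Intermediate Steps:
v = -83
P(U) = -20*U**3 (P(U) = (U*(-20))*U**2 = (-20*U)*U**2 = -20*U**3)
z + P(1/(v - 162)) = -151994 - 20/(-83 - 162)**3 = -151994 - 20*(1/(-245))**3 = -151994 - 20*(-1/245)**3 = -151994 - 20*(-1/14706125) = -151994 + 4/2941225 = -447048552646/2941225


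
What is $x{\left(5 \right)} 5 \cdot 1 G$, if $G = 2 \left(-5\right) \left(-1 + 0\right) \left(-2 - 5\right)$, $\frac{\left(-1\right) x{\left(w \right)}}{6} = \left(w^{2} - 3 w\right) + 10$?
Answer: $42000$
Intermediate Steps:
$x{\left(w \right)} = -60 - 6 w^{2} + 18 w$ ($x{\left(w \right)} = - 6 \left(\left(w^{2} - 3 w\right) + 10\right) = - 6 \left(10 + w^{2} - 3 w\right) = -60 - 6 w^{2} + 18 w$)
$G = -70$ ($G = - 10 \left(\left(-1\right) \left(-7\right)\right) = \left(-10\right) 7 = -70$)
$x{\left(5 \right)} 5 \cdot 1 G = \left(-60 - 6 \cdot 5^{2} + 18 \cdot 5\right) 5 \cdot 1 \left(-70\right) = \left(-60 - 150 + 90\right) 5 \left(-70\right) = \left(-60 - 150 + 90\right) \left(-350\right) = \left(-120\right) \left(-350\right) = 42000$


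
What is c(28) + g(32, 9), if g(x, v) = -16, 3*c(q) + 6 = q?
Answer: -26/3 ≈ -8.6667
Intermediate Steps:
c(q) = -2 + q/3
c(28) + g(32, 9) = (-2 + (⅓)*28) - 16 = (-2 + 28/3) - 16 = 22/3 - 16 = -26/3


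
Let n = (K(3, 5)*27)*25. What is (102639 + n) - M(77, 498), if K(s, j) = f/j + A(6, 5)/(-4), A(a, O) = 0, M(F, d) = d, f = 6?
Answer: 102951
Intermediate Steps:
K(s, j) = 6/j (K(s, j) = 6/j + 0/(-4) = 6/j + 0*(-1/4) = 6/j + 0 = 6/j)
n = 810 (n = ((6/5)*27)*25 = (162/5)*25 = 810)
(102639 + n) - M(77, 498) = (102639 + 810) - 1*498 = 103449 - 498 = 102951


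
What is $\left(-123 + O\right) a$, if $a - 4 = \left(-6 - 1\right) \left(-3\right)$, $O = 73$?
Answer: $-1250$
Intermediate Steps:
$a = 25$ ($a = 4 + \left(-6 - 1\right) \left(-3\right) = 4 - -21 = 4 + 21 = 25$)
$\left(-123 + O\right) a = \left(-123 + 73\right) 25 = \left(-50\right) 25 = -1250$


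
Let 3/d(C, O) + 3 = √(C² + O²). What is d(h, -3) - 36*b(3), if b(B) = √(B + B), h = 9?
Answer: ⅑ - 36*√6 + √10/9 ≈ -87.719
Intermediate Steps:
b(B) = √2*√B (b(B) = √(2*B) = √2*√B)
d(C, O) = 3/(-3 + √(C² + O²))
d(h, -3) - 36*b(3) = 3/(-3 + √(9² + (-3)²)) - 36*√2*√3 = 3/(-3 + √(81 + 9)) - 36*√6 = 3/(-3 + √90) - 36*√6 = 3/(-3 + 3*√10) - 36*√6 = -36*√6 + 3/(-3 + 3*√10)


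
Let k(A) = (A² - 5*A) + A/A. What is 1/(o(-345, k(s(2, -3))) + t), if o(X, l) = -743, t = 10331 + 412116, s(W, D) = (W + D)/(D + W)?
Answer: 1/421704 ≈ 2.3713e-6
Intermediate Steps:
s(W, D) = 1 (s(W, D) = (D + W)/(D + W) = 1)
k(A) = 1 + A² - 5*A (k(A) = (A² - 5*A) + 1 = 1 + A² - 5*A)
t = 422447
1/(o(-345, k(s(2, -3))) + t) = 1/(-743 + 422447) = 1/421704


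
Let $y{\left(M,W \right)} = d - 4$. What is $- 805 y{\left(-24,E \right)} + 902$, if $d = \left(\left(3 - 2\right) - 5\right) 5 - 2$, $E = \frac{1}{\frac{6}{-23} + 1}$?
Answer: $21832$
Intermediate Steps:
$E = \frac{23}{17}$ ($E = \frac{1}{6 \left(- \frac{1}{23}\right) + 1} = \frac{1}{- \frac{6}{23} + 1} = \frac{1}{\frac{17}{23}} = \frac{23}{17} \approx 1.3529$)
$d = -22$ ($d = \left(1 - 5\right) 5 - 2 = \left(-4\right) 5 - 2 = -20 - 2 = -22$)
$y{\left(M,W \right)} = -26$ ($y{\left(M,W \right)} = -22 - 4 = -26$)
$- 805 y{\left(-24,E \right)} + 902 = \left(-805\right) \left(-26\right) + 902 = 20930 + 902 = 21832$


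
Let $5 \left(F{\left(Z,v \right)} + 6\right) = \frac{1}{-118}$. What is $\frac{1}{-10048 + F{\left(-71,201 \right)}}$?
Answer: $- \frac{590}{5931861} \approx -9.9463 \cdot 10^{-5}$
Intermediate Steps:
$F{\left(Z,v \right)} = - \frac{3541}{590}$ ($F{\left(Z,v \right)} = -6 + \frac{1}{5 \left(-118\right)} = -6 + \frac{1}{5} \left(- \frac{1}{118}\right) = -6 - \frac{1}{590} = - \frac{3541}{590}$)
$\frac{1}{-10048 + F{\left(-71,201 \right)}} = \frac{1}{-10048 - \frac{3541}{590}} = \frac{1}{- \frac{5931861}{590}} = - \frac{590}{5931861}$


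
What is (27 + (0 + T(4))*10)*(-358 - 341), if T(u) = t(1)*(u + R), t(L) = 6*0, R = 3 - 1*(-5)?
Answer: -18873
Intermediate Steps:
R = 8 (R = 3 + 5 = 8)
t(L) = 0
T(u) = 0 (T(u) = 0*(u + 8) = 0*(8 + u) = 0)
(27 + (0 + T(4))*10)*(-358 - 341) = (27 + (0 + 0)*10)*(-358 - 341) = (27 + 0*10)*(-699) = (27 + 0)*(-699) = 27*(-699) = -18873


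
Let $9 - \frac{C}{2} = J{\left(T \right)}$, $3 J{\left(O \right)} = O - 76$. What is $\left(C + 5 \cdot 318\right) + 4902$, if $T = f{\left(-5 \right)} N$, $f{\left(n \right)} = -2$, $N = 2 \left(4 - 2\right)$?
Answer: $6566$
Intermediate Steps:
$N = 4$ ($N = 2 \cdot 2 = 4$)
$T = -8$ ($T = \left(-2\right) 4 = -8$)
$J{\left(O \right)} = - \frac{76}{3} + \frac{O}{3}$ ($J{\left(O \right)} = \frac{O - 76}{3} = \frac{-76 + O}{3} = - \frac{76}{3} + \frac{O}{3}$)
$C = 74$ ($C = 18 - 2 \left(- \frac{76}{3} + \frac{1}{3} \left(-8\right)\right) = 18 - 2 \left(- \frac{76}{3} - \frac{8}{3}\right) = 18 - -56 = 18 + 56 = 74$)
$\left(C + 5 \cdot 318\right) + 4902 = \left(74 + 5 \cdot 318\right) + 4902 = \left(74 + 1590\right) + 4902 = 1664 + 4902 = 6566$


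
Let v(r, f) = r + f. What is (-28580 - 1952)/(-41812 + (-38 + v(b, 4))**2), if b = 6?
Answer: 7633/10257 ≈ 0.74417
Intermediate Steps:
v(r, f) = f + r
(-28580 - 1952)/(-41812 + (-38 + v(b, 4))**2) = (-28580 - 1952)/(-41812 + (-38 + (4 + 6))**2) = -30532/(-41812 + (-38 + 10)**2) = -30532/(-41812 + (-28)**2) = -30532/(-41812 + 784) = -30532/(-41028) = -30532*(-1/41028) = 7633/10257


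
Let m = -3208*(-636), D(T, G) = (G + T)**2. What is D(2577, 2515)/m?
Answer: 1620529/127518 ≈ 12.708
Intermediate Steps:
m = 2040288
D(2577, 2515)/m = (2515 + 2577)**2/2040288 = 5092**2*(1/2040288) = 25928464*(1/2040288) = 1620529/127518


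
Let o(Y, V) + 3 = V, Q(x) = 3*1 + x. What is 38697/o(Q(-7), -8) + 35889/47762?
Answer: -167986485/47762 ≈ -3517.2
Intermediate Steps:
Q(x) = 3 + x
o(Y, V) = -3 + V
38697/o(Q(-7), -8) + 35889/47762 = 38697/(-3 - 8) + 35889/47762 = 38697/(-11) + 35889*(1/47762) = 38697*(-1/11) + 35889/47762 = -38697/11 + 35889/47762 = -167986485/47762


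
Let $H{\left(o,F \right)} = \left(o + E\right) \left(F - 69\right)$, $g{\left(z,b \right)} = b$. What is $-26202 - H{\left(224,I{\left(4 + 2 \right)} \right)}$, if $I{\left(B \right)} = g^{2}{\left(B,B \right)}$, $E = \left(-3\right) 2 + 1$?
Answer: $-18975$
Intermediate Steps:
$E = -5$ ($E = -6 + 1 = -5$)
$I{\left(B \right)} = B^{2}$
$H{\left(o,F \right)} = \left(-69 + F\right) \left(-5 + o\right)$ ($H{\left(o,F \right)} = \left(o - 5\right) \left(F - 69\right) = \left(-5 + o\right) \left(-69 + F\right) = \left(-69 + F\right) \left(-5 + o\right)$)
$-26202 - H{\left(224,I{\left(4 + 2 \right)} \right)} = -26202 - \left(345 - 15456 - 5 \left(4 + 2\right)^{2} + \left(4 + 2\right)^{2} \cdot 224\right) = -26202 - \left(345 - 15456 - 5 \cdot 6^{2} + 6^{2} \cdot 224\right) = -26202 - \left(345 - 15456 - 180 + 36 \cdot 224\right) = -26202 - \left(345 - 15456 - 180 + 8064\right) = -26202 - -7227 = -26202 + 7227 = -18975$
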